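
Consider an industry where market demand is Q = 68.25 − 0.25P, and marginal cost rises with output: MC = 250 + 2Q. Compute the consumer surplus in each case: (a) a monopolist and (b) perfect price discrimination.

Inverting demand: P = 273 − 4Q.
The monopolist equates marginal revenue to marginal cost: 273 − 8Q = 250 + 2Q, so Q = 2.3. From demand, P = 263.8.
CS = ½·(273 − 263.8)·2.3 = 10.58.
With perfect price discrimination, output is the efficient level Q = 23/6 (where demand meets MC), but every buyer pays their willingness to pay: CS = 0 and PS = total surplus.
CS = 0.

Monopoly: CS = 10.58; Perfect PD: CS = 0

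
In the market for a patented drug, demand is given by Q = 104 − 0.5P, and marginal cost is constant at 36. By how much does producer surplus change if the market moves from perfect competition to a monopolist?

Producer surplus rises by 3698

Inverting demand: P = 208 − 2Q.
Under competition P = MC = 36, so Q = (208 − 36)/2 = 86.
PS = (36 − 36)·86 = 0.
A monopolist chooses Q where MR = MC. MR = 208 − 4Q; setting this equal to 36 gives Q = 43 and P = 122.
PS = (122 − 36)·43 = 3698.
Change in producer surplus: 3698 − 0 = 3698.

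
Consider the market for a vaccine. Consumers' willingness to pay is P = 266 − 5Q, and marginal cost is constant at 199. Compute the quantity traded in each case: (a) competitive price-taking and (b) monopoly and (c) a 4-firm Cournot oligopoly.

Competition: Q = 13.4; Monopoly: Q = 6.7; Cournot: Q = 10.72

Perfect competition: P = MC = 199, so 266 − 5Q = 199 and Q = 13.4.
A monopolist chooses Q where MR = MC. MR = 266 − 10Q; setting this equal to 199 gives Q = 6.7 and P = 232.5.
Cournot with 4 identical firms: the symmetric best-response condition is 266 − 25q = 199. Each firm produces q = 2.68, total output Q = 10.72, price P = 212.4.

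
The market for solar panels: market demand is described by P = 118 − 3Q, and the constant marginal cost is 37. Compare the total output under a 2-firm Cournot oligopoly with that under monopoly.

Cournot with 2 identical firms: the symmetric best-response condition is 118 − 9q = 37. Each firm produces q = 9, total output Q = 18, price P = 64.
Monopoly sets MR = MC: 118 − 6Q = 37 ⇒ Q = 13.5, P = 118 − 3·13.5 = 77.5.

Cournot: Q = 18; Monopoly: Q = 13.5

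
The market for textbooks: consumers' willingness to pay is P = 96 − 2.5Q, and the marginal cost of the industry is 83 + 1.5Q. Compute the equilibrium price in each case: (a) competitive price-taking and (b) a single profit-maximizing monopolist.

Competitive equilibrium sets price equal to marginal cost: 96 − 2.5Q = 83 + 1.5Q, so Q = 3.25 and P = 87.875.
The monopolist equates marginal revenue to marginal cost: 96 − 5Q = 83 + 1.5Q, so Q = 2. From demand, P = 91.

Competition: P = 87.875; Monopoly: P = 91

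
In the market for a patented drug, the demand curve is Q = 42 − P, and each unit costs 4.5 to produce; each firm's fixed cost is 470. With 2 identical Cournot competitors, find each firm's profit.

π_i = −313.75

Inverting demand: P = 42 − Q.
In a 2-firm Cournot equilibrium, symmetry and the first-order condition give q = (42 − 4.5)/(3) = 12.5. So Q = 25 and P = 17.
Each firm's profit = (17 − 4.5)·12.5 − 470 = −313.75.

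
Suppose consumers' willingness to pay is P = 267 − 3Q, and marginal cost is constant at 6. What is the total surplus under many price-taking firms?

Under competition P = MC = 6, so Q = (267 − 6)/3 = 87.
CS = ½·(267 − 6)·87 = 11353.5; PS = (6 − 6)·87 = 0; TS = 11353.5.

TS = 11353.5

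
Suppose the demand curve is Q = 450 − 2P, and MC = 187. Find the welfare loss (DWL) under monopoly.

DWL = 361

Inverting demand: P = 225 − 0.5Q.
Competitive firms price at marginal cost: P = 187, giving Q = 76.
A monopolist chooses Q where MR = MC. MR = 225 − Q; setting this equal to 187 gives Q = 38 and P = 206.
DWL is the triangle between Q = 38 and Q = 76: ½·(76 − 38)·(206 − 187) = 361.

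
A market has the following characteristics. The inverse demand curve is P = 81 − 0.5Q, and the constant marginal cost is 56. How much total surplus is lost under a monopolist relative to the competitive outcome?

DWL = 156.25

Under competition P = MC = 56, so Q = (81 − 56)/0.5 = 50.
The monopolist equates marginal revenue to marginal cost: 81 − Q = 56, so Q = 25. From demand, P = 68.5.
DWL is the triangle between Q = 25 and Q = 50: ½·(50 − 25)·(68.5 − 56) = 156.25.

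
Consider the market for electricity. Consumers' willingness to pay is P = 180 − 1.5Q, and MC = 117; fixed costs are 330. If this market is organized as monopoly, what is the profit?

The monopolist equates marginal revenue to marginal cost: 180 − 3Q = 117, so Q = 21. From demand, P = 148.5.
Profit = (148.5 − 117)·21 − 330 = 331.5.

Profit = 331.5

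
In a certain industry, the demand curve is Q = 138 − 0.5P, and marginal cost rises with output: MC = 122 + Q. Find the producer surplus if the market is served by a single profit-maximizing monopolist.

PS = 2371.6

Inverting demand: P = 276 − 2Q.
Monopoly sets MR = MC: 276 − 4Q = 122 + Q ⇒ Q = 30.8, P = 276 − 2·30.8 = 214.4.
PS = P·Q − VC(Q) = 214.4·30.8 − (122·30.8 + ½·1·30.8²) = 2371.6.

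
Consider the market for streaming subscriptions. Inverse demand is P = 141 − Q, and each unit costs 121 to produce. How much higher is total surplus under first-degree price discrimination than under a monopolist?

Total surplus rises by 50

A monopolist chooses Q where MR = MC. MR = 141 − 2Q; setting this equal to 121 gives Q = 10 and P = 131.
CS = ½·(141 − 131)·10 = 50; PS = (131 − 121)·10 = 100; TS = 150.
Under first-degree price discrimination the firm charges each unit its demand price and produces up to where P = MC, i.e. Q = 20. Consumer surplus is zero; producer surplus equals total surplus.
TS = 200 (equal to competitive TS).
Change in total surplus: 200 − 150 = 50.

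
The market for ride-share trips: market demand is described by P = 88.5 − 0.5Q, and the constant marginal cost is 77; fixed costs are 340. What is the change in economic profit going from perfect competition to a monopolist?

Perfect competition: P = MC = 77, so 88.5 − 0.5Q = 77 and Q = 23.
Profit = (77 − 77)·23 − 340 = −340.
The monopolist equates marginal revenue to marginal cost: 88.5 − Q = 77, so Q = 11.5. From demand, P = 82.75.
Profit = (82.75 − 77)·11.5 − 340 = −273.875.
Change in economic profit: −273.875 − −340 = 66.125.

π rises by 66.125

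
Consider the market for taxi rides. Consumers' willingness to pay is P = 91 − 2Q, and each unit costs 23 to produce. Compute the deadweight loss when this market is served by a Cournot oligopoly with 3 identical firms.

DWL = 72.25

Under competition P = MC = 23, so Q = (91 − 23)/2 = 34.
In a 3-firm Cournot equilibrium, symmetry and the first-order condition give q = (91 − 23)/(8) = 8.5. So Q = 25.5 and P = 40.
DWL is the triangle between Q = 25.5 and Q = 34: ½·(34 − 25.5)·(40 − 23) = 72.25.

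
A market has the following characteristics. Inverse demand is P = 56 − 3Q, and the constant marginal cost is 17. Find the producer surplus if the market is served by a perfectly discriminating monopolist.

With perfect price discrimination, output is the efficient level Q = 13 (where demand meets MC), but every buyer pays their willingness to pay: CS = 0 and PS = total surplus.
PS = ½·(56 − 17)·13 = 253.5.

PS = 253.5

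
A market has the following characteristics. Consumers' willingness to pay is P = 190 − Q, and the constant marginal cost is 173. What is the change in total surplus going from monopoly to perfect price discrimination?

Total surplus rises by 36.125

A monopolist chooses Q where MR = MC. MR = 190 − 2Q; setting this equal to 173 gives Q = 8.5 and P = 181.5.
CS = ½·(190 − 181.5)·8.5 = 36.125; PS = (181.5 − 173)·8.5 = 72.25; TS = 108.375.
Under first-degree price discrimination the firm charges each unit its demand price and produces up to where P = MC, i.e. Q = 17. Consumer surplus is zero; producer surplus equals total surplus.
TS = 144.5 (equal to competitive TS).
Change in total surplus: 144.5 − 108.375 = 36.125.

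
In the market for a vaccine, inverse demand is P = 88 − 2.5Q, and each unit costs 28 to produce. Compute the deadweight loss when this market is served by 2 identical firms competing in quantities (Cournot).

Competitive firms price at marginal cost: P = 28, giving Q = 24.
In a 2-firm Cournot equilibrium, symmetry and the first-order condition give q = (88 − 28)/(7.5) = 8. So Q = 16 and P = 48.
DWL is the triangle between Q = 16 and Q = 24: ½·(24 − 16)·(48 − 28) = 80.

DWL = 80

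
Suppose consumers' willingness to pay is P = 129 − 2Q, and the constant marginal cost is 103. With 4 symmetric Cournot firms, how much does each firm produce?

q_i = 2.6

With 4 symmetric Cournot firms, each firm's FOC gives 129 − 10q = 103, so q = 2.6, Q = 4·2.6 = 10.4, and P = 108.2.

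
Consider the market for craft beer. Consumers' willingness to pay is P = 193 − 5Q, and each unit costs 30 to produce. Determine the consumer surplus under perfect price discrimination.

Under first-degree price discrimination the firm charges each unit its demand price and produces up to where P = MC, i.e. Q = 32.6. Consumer surplus is zero; producer surplus equals total surplus.
CS = 0.

CS = 0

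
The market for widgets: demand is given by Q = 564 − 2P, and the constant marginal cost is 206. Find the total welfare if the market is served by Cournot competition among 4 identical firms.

TS = 5544.96

Inverting demand: P = 282 − 0.5Q.
With 4 symmetric Cournot firms, each firm's FOC gives 282 − 2.5q = 206, so q = 30.4, Q = 4·30.4 = 121.6, and P = 221.2.
CS = ½·(282 − 221.2)·121.6 = 3696.64; PS = (221.2 − 206)·121.6 = 1848.32; TS = 5544.96.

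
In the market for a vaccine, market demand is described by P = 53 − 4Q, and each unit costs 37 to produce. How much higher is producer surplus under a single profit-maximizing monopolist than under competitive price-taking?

Producer surplus rises by 16

Competitive firms price at marginal cost: P = 37, giving Q = 4.
PS = (37 − 37)·4 = 0.
A monopolist chooses Q where MR = MC. MR = 53 − 8Q; setting this equal to 37 gives Q = 2 and P = 45.
PS = (45 − 37)·2 = 16.
Change in producer surplus: 16 − 0 = 16.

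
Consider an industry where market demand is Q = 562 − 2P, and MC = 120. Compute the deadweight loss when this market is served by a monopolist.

DWL = 6480.25

Inverting demand: P = 281 − 0.5Q.
Under competition P = MC = 120, so Q = (281 − 120)/0.5 = 322.
Monopoly sets MR = MC: 281 − Q = 120 ⇒ Q = 161, P = 281 − 0.5·161 = 200.5.
DWL is the triangle between Q = 161 and Q = 322: ½·(322 − 161)·(200.5 − 120) = 6480.25.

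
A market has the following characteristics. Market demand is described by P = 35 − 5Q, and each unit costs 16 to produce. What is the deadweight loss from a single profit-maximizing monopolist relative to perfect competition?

DWL = 9.025

Perfect competition: P = MC = 16, so 35 − 5Q = 16 and Q = 3.8.
Monopoly sets MR = MC: 35 − 10Q = 16 ⇒ Q = 1.9, P = 35 − 5·1.9 = 25.5.
DWL is the triangle between Q = 1.9 and Q = 3.8: ½·(3.8 − 1.9)·(25.5 − 16) = 9.025.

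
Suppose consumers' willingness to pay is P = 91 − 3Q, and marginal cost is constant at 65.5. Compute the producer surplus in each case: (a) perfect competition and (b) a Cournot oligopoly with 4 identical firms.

Competitive firms price at marginal cost: P = 65.5, giving Q = 8.5.
PS = (65.5 − 65.5)·8.5 = 0.
In a 4-firm Cournot equilibrium, symmetry and the first-order condition give q = (91 − 65.5)/(15) = 1.7. So Q = 6.8 and P = 70.6.
PS = (70.6 − 65.5)·6.8 = 34.68.

Competition: PS = 0; Cournot: PS = 34.68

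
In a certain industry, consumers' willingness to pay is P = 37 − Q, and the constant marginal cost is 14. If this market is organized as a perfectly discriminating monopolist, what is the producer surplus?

PS = 264.5

With perfect price discrimination, output is the efficient level Q = 23 (where demand meets MC), but every buyer pays their willingness to pay: CS = 0 and PS = total surplus.
PS = ½·(37 − 14)·23 = 264.5.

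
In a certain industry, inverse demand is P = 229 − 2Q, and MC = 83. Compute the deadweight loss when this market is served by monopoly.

DWL = 1332.25

Under competition P = MC = 83, so Q = (229 − 83)/2 = 73.
The monopolist equates marginal revenue to marginal cost: 229 − 4Q = 83, so Q = 36.5. From demand, P = 156.
DWL is the triangle between Q = 36.5 and Q = 73: ½·(73 − 36.5)·(156 − 83) = 1332.25.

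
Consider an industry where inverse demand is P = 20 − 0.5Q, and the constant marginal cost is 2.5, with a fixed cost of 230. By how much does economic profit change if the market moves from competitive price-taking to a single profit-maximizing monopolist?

Under competition P = MC = 2.5, so Q = (20 − 2.5)/0.5 = 35.
Profit = (2.5 − 2.5)·35 − 230 = −230.
The monopolist equates marginal revenue to marginal cost: 20 − Q = 2.5, so Q = 17.5. From demand, P = 11.25.
Profit = (11.25 − 2.5)·17.5 − 230 = −76.875.
Change in economic profit: −76.875 − −230 = 153.125.

π rises by 153.125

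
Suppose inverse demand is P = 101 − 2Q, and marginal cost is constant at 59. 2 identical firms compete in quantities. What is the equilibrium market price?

P = 73

Cournot with 2 identical firms: the symmetric best-response condition is 101 − 6q = 59. Each firm produces q = 7, total output Q = 14, price P = 73.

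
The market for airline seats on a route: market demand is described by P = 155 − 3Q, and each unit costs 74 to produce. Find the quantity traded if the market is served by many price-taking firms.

Competitive firms price at marginal cost: P = 74, giving Q = 27.

Q = 27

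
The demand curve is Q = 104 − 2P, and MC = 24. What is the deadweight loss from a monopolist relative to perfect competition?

DWL = 196

Inverting demand: P = 52 − 0.5Q.
Competitive firms price at marginal cost: P = 24, giving Q = 56.
The monopolist equates marginal revenue to marginal cost: 52 − Q = 24, so Q = 28. From demand, P = 38.
DWL is the triangle between Q = 28 and Q = 56: ½·(56 − 28)·(38 − 24) = 196.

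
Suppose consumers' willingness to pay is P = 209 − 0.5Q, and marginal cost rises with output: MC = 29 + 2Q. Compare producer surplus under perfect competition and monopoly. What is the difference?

Under competition P = MC: 209 − 0.5Q = 29 + 2Q ⇒ Q = 72, P = 173.
PS = P·Q − VC(Q) = 173·72 − (29·72 + ½·2·72²) = 5184.
A monopolist chooses Q where MR = MC. MR = 209 − Q; setting this equal to 29 + 2Q gives Q = 60 and P = 179.
PS = P·Q − VC(Q) = 179·60 − (29·60 + ½·2·60²) = 5400.
Change in producer surplus: 5400 − 5184 = 216.

PS rises by 216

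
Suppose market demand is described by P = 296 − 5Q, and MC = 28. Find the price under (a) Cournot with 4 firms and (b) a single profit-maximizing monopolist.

Cournot: P = 81.6; Monopoly: P = 162

In a 4-firm Cournot equilibrium, symmetry and the first-order condition give q = (296 − 28)/(25) = 10.72. So Q = 42.88 and P = 81.6.
The monopolist equates marginal revenue to marginal cost: 296 − 10Q = 28, so Q = 26.8. From demand, P = 162.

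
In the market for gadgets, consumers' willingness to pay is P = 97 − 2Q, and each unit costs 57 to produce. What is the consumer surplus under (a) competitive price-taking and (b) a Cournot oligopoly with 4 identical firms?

Competitive firms price at marginal cost: P = 57, giving Q = 20.
CS = ½·(97 − 57)·20 = 400.
Cournot with 4 identical firms: the symmetric best-response condition is 97 − 10q = 57. Each firm produces q = 4, total output Q = 16, price P = 65.
CS = ½·(97 − 65)·16 = 256.

Competition: CS = 400; Cournot: CS = 256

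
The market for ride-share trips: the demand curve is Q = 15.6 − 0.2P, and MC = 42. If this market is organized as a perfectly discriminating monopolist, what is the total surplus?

TS = 129.6

Inverting demand: P = 78 − 5Q.
With perfect price discrimination, output is the efficient level Q = 7.2 (where demand meets MC), but every buyer pays their willingness to pay: CS = 0 and PS = total surplus.
TS = 129.6 (equal to competitive TS).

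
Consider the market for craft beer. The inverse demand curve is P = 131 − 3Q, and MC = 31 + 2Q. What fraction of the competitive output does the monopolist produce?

A monopolist chooses Q where MR = MC. MR = 131 − 6Q; setting this equal to 31 + 2Q gives Q = 12.5 and P = 93.5.
Competitive equilibrium sets price equal to marginal cost: 131 − 3Q = 31 + 2Q, so Q = 20 and P = 71.
Ratio Q_m/Q_c = 12.5/20 = 0.625.

Q_m/Q_c = 0.625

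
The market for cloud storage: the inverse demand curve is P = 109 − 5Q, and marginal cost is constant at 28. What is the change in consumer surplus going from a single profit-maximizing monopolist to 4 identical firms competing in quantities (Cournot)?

Consumer surplus rises by 255.879

The monopolist equates marginal revenue to marginal cost: 109 − 10Q = 28, so Q = 8.1. From demand, P = 68.5.
CS = ½·(109 − 68.5)·8.1 = 164.025.
Cournot with 4 identical firms: the symmetric best-response condition is 109 − 25q = 28. Each firm produces q = 3.24, total output Q = 12.96, price P = 44.2.
CS = ½·(109 − 44.2)·12.96 = 419.904.
Change in consumer surplus: 419.904 − 164.025 = 255.879.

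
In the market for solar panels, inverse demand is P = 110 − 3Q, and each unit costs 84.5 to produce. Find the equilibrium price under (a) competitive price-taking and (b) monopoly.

Perfect competition: P = MC = 84.5, so 110 − 3Q = 84.5 and Q = 8.5.
A monopolist chooses Q where MR = MC. MR = 110 − 6Q; setting this equal to 84.5 gives Q = 4.25 and P = 97.25.

Competition: P = 84.5; Monopoly: P = 97.25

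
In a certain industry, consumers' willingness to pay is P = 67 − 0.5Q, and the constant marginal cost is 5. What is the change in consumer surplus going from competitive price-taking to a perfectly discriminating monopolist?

CS falls by 3844

Perfect competition: P = MC = 5, so 67 − 0.5Q = 5 and Q = 124.
CS = ½·(67 − 5)·124 = 3844.
With perfect price discrimination, output is the efficient level Q = 124 (where demand meets MC), but every buyer pays their willingness to pay: CS = 0 and PS = total surplus.
CS = 0.
Change in consumer surplus: 0 − 3844 = −3844.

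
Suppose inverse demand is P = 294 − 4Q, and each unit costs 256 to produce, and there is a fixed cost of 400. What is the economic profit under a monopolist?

A monopolist chooses Q where MR = MC. MR = 294 − 8Q; setting this equal to 256 gives Q = 4.75 and P = 275.
Profit = (275 − 256)·4.75 − 400 = −309.75.

Profit = −309.75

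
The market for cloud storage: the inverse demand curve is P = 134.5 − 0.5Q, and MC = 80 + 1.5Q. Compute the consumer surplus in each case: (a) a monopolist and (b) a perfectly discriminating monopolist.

Monopoly: CS = 118.81; Perfect PD: CS = 0

Monopoly sets MR = MC: 134.5 − Q = 80 + 1.5Q ⇒ Q = 21.8, P = 134.5 − 0.5·21.8 = 123.6.
CS = ½·(134.5 − 123.6)·21.8 = 118.81.
Under first-degree price discrimination the firm charges each unit its demand price and produces up to where P = MC, i.e. Q = 27.25. Consumer surplus is zero; producer surplus equals total surplus.
CS = 0.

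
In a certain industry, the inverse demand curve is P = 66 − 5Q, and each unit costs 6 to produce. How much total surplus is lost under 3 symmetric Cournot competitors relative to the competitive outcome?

DWL = 22.5

Perfect competition: P = MC = 6, so 66 − 5Q = 6 and Q = 12.
With 3 symmetric Cournot firms, each firm's FOC gives 66 − 20q = 6, so q = 3, Q = 3·3 = 9, and P = 21.
DWL is the triangle between Q = 9 and Q = 12: ½·(12 − 9)·(21 − 6) = 22.5.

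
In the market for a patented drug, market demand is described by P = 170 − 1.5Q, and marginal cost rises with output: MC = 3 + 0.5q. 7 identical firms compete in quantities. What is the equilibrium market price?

P = 29.72

In a 7-firm Cournot equilibrium, symmetry and the first-order condition give q = (170 − 3)/(12.5) = 13.36. So Q = 93.52 and P = 29.72.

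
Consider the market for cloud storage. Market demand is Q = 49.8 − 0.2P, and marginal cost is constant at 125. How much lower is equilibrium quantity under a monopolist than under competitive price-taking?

Inverting demand: P = 249 − 5Q.
Perfect competition: P = MC = 125, so 249 − 5Q = 125 and Q = 24.8.
A monopolist chooses Q where MR = MC. MR = 249 − 10Q; setting this equal to 125 gives Q = 12.4 and P = 187.
Change in equilibrium quantity: 12.4 − 24.8 = −12.4.

Q falls by 12.4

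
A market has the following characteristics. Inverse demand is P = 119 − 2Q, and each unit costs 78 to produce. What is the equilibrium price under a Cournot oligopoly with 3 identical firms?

P = 88.25

With 3 symmetric Cournot firms, each firm's FOC gives 119 − 8q = 78, so q = 5.125, Q = 3·5.125 = 15.375, and P = 88.25.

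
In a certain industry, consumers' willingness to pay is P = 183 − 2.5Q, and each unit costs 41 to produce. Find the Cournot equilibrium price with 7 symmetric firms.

P = 58.75

With 7 symmetric Cournot firms, each firm's FOC gives 183 − 20q = 41, so q = 7.1, Q = 7·7.1 = 49.7, and P = 58.75.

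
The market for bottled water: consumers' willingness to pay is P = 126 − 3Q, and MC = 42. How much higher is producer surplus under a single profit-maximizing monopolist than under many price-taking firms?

PS rises by 588

Under competition P = MC = 42, so Q = (126 − 42)/3 = 28.
PS = (42 − 42)·28 = 0.
A monopolist chooses Q where MR = MC. MR = 126 − 6Q; setting this equal to 42 gives Q = 14 and P = 84.
PS = (84 − 42)·14 = 588.
Change in producer surplus: 588 − 0 = 588.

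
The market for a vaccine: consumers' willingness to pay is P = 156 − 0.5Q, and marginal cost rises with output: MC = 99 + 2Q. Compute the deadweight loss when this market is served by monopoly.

Competitive equilibrium sets price equal to marginal cost: 156 − 0.5Q = 99 + 2Q, so Q = 22.8 and P = 144.6.
The monopolist equates marginal revenue to marginal cost: 156 − Q = 99 + 2Q, so Q = 19. From demand, P = 146.5.
CS = ½·(156 − 144.6)·22.8 = 129.96; PS = (144.6·22.8 − 99·22.8 − ½·2·22.8²) = 519.84; TS = 649.8.
CS = ½·(156 − 146.5)·19 = 90.25; PS = (146.5·19 − 99·19 − ½·2·19²) = 541.5; TS = 631.75.
DWL = 649.8 − 631.75 = 18.05.

DWL = 18.05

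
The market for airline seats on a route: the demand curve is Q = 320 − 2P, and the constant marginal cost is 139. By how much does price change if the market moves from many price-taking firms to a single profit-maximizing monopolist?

Price rises by 10.5

Inverting demand: P = 160 − 0.5Q.
Competitive firms price at marginal cost: P = 139, giving Q = 42.
A monopolist chooses Q where MR = MC. MR = 160 − Q; setting this equal to 139 gives Q = 21 and P = 149.5.
Change in price: 149.5 − 139 = 10.5.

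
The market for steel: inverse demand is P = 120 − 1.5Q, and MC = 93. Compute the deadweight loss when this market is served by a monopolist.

DWL = 60.75

Under competition P = MC = 93, so Q = (120 − 93)/1.5 = 18.
Monopoly sets MR = MC: 120 − 3Q = 93 ⇒ Q = 9, P = 120 − 1.5·9 = 106.5.
DWL is the triangle between Q = 9 and Q = 18: ½·(18 − 9)·(106.5 − 93) = 60.75.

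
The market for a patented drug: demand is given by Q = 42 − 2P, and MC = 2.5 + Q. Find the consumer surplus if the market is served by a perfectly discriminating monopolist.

Inverting demand: P = 21 − 0.5Q.
With perfect price discrimination, output is the efficient level Q = 37/3 (where demand meets MC), but every buyer pays their willingness to pay: CS = 0 and PS = total surplus.
CS = 0.

CS = 0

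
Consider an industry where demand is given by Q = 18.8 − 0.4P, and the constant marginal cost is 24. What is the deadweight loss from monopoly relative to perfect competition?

DWL = 26.45

Inverting demand: P = 47 − 2.5Q.
Under competition P = MC = 24, so Q = (47 − 24)/2.5 = 9.2.
The monopolist equates marginal revenue to marginal cost: 47 − 5Q = 24, so Q = 4.6. From demand, P = 35.5.
DWL is the triangle between Q = 4.6 and Q = 9.2: ½·(9.2 − 4.6)·(35.5 − 24) = 26.45.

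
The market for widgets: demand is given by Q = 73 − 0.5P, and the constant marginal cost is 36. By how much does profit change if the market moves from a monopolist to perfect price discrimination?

Inverting demand: P = 146 − 2Q.
The monopolist equates marginal revenue to marginal cost: 146 − 4Q = 36, so Q = 27.5. From demand, P = 91.
Profit = (91 − 36)·27.5 = 1512.5.
A perfectly discriminating monopolist sells every unit with P(Q) ≥ MC(Q), so output equals the competitive quantity Q = 55. Each buyer pays their reservation price, so CS = 0 and the firm captures all surplus.
PS equals the full surplus area, 3025. Profit = 3025 = 3025.
Change in profit: 3025 − 1512.5 = 1512.5.

π rises by 1512.5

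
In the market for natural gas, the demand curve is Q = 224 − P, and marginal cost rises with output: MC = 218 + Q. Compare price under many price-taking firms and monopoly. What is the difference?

Price rises by 1

Inverting demand: P = 224 − Q.
Competitive equilibrium sets price equal to marginal cost: 224 − Q = 218 + Q, so Q = 3 and P = 221.
The monopolist equates marginal revenue to marginal cost: 224 − 2Q = 218 + Q, so Q = 2. From demand, P = 222.
Change in price: 222 − 221 = 1.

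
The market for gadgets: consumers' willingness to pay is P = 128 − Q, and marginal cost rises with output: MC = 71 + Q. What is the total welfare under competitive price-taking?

Competitive equilibrium sets price equal to marginal cost: 128 − Q = 71 + Q, so Q = 28.5 and P = 99.5.
CS = ½·(128 − 99.5)·28.5 = 406.125; PS = (99.5·28.5 − 71·28.5 − ½·1·28.5²) = 406.125; TS = 812.25.

TS = 812.25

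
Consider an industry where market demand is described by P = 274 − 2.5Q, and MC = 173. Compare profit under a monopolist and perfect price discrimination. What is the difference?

π rises by 1020.1

The monopolist equates marginal revenue to marginal cost: 274 − 5Q = 173, so Q = 20.2. From demand, P = 223.5.
Profit = (223.5 − 173)·20.2 = 1020.1.
A perfectly discriminating monopolist sells every unit with P(Q) ≥ MC(Q), so output equals the competitive quantity Q = 40.4. Each buyer pays their reservation price, so CS = 0 and the firm captures all surplus.
PS equals the full surplus area, 2040.2. Profit = 2040.2 = 2040.2.
Change in profit: 2040.2 − 1020.1 = 1020.1.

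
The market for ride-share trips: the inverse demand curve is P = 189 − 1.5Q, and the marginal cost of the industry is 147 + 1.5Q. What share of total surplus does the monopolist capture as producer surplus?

PS/TS = 0.75

A monopolist chooses Q where MR = MC. MR = 189 − 3Q; setting this equal to 147 + 1.5Q gives Q = 28/3 and P = 175.
CS = ½·(189 − 175)·28/3 = 196/3.
PS = P·Q − VC(Q) = 175·28/3 − (147·28/3 + ½·1.5·(28/3)²) = 196.
Share captured = PS/TS = 196/(784/3) = 0.75.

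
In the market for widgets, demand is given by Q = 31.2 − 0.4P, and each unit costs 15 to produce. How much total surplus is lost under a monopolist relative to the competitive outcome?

Inverting demand: P = 78 − 2.5Q.
Competitive firms price at marginal cost: P = 15, giving Q = 25.2.
Monopoly sets MR = MC: 78 − 5Q = 15 ⇒ Q = 12.6, P = 78 − 2.5·12.6 = 46.5.
DWL is the triangle between Q = 12.6 and Q = 25.2: ½·(25.2 − 12.6)·(46.5 − 15) = 198.45.

DWL = 198.45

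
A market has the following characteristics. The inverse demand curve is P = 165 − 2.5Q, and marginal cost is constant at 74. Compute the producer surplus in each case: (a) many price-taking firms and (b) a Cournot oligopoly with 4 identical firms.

Competition: PS = 0; Cournot: PS = 529.984

Under competition P = MC = 74, so Q = (165 − 74)/2.5 = 36.4.
PS = (74 − 74)·36.4 = 0.
Cournot with 4 identical firms: the symmetric best-response condition is 165 − 12.5q = 74. Each firm produces q = 7.28, total output Q = 29.12, price P = 92.2.
PS = (92.2 − 74)·29.12 = 529.984.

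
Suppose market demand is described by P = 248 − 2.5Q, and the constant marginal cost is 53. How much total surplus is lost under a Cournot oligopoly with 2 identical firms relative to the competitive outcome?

DWL = 845

Under competition P = MC = 53, so Q = (248 − 53)/2.5 = 78.
With 2 symmetric Cournot firms, each firm's FOC gives 248 − 7.5q = 53, so q = 26, Q = 2·26 = 52, and P = 118.
DWL is the triangle between Q = 52 and Q = 78: ½·(78 − 52)·(118 − 53) = 845.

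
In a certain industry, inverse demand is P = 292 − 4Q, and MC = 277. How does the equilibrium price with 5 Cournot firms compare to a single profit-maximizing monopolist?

Cournot: P = 279.5; Monopoly: P = 284.5

Cournot with 5 identical firms: the symmetric best-response condition is 292 − 24q = 277. Each firm produces q = 0.625, total output Q = 3.125, price P = 279.5.
The monopolist equates marginal revenue to marginal cost: 292 − 8Q = 277, so Q = 1.875. From demand, P = 284.5.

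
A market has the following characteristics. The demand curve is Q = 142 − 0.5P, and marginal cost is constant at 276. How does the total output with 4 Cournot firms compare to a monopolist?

Cournot: Q = 3.2; Monopoly: Q = 2

Inverting demand: P = 284 − 2Q.
In a 4-firm Cournot equilibrium, symmetry and the first-order condition give q = (284 − 276)/(10) = 0.8. So Q = 3.2 and P = 277.6.
A monopolist chooses Q where MR = MC. MR = 284 − 4Q; setting this equal to 276 gives Q = 2 and P = 280.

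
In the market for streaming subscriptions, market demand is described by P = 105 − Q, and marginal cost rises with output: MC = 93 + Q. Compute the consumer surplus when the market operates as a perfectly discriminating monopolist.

CS = 0

Under first-degree price discrimination the firm charges each unit its demand price and produces up to where P = MC, i.e. Q = 6. Consumer surplus is zero; producer surplus equals total surplus.
CS = 0.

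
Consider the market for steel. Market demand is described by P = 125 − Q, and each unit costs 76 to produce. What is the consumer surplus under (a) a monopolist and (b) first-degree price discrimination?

Monopoly sets MR = MC: 125 − 2Q = 76 ⇒ Q = 24.5, P = 125 − 24.5 = 100.5.
CS = ½·(125 − 100.5)·24.5 = 300.125.
Under first-degree price discrimination the firm charges each unit its demand price and produces up to where P = MC, i.e. Q = 49. Consumer surplus is zero; producer surplus equals total surplus.
CS = 0.

Monopoly: CS = 300.125; Perfect PD: CS = 0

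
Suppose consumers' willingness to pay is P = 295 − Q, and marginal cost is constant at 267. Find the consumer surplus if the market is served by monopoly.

Monopoly sets MR = MC: 295 − 2Q = 267 ⇒ Q = 14, P = 295 − 14 = 281.
CS = ½·(295 − 281)·14 = 98.

CS = 98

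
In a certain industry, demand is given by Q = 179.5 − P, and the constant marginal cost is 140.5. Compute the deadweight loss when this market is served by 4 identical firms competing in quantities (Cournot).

Inverting demand: P = 179.5 − Q.
Perfect competition: P = MC = 140.5, so 179.5 − Q = 140.5 and Q = 39.
With 4 symmetric Cournot firms, each firm's FOC gives 179.5 − 5q = 140.5, so q = 7.8, Q = 4·7.8 = 31.2, and P = 148.3.
DWL is the triangle between Q = 31.2 and Q = 39: ½·(39 − 31.2)·(148.3 − 140.5) = 30.42.

DWL = 30.42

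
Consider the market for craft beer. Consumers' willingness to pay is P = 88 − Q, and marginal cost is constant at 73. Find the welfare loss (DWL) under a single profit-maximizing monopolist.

DWL = 28.125

Competitive firms price at marginal cost: P = 73, giving Q = 15.
The monopolist equates marginal revenue to marginal cost: 88 − 2Q = 73, so Q = 7.5. From demand, P = 80.5.
DWL is the triangle between Q = 7.5 and Q = 15: ½·(15 − 7.5)·(80.5 − 73) = 28.125.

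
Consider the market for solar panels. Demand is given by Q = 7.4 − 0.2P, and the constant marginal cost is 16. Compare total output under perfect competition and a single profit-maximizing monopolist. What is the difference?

Q falls by 2.1

Inverting demand: P = 37 − 5Q.
Perfect competition: P = MC = 16, so 37 − 5Q = 16 and Q = 4.2.
Monopoly sets MR = MC: 37 − 10Q = 16 ⇒ Q = 2.1, P = 37 − 5·2.1 = 26.5.
Change in total output: 2.1 − 4.2 = −2.1.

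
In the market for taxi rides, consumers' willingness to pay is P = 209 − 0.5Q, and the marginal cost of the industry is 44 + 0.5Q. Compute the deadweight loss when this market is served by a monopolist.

Under competition P = MC: 209 − 0.5Q = 44 + 0.5Q ⇒ Q = 165, P = 126.5.
Monopoly sets MR = MC: 209 − Q = 44 + 0.5Q ⇒ Q = 110, P = 209 − 0.5·110 = 154.
CS = ½·(209 − 126.5)·165 = 6806.25; PS = (126.5·165 − 44·165 − ½·0.5·165²) = 6806.25; TS = 13612.5.
CS = ½·(209 − 154)·110 = 3025; PS = (154·110 − 44·110 − ½·0.5·110²) = 9075; TS = 12100.
DWL = 13612.5 − 12100 = 1512.5.

DWL = 1512.5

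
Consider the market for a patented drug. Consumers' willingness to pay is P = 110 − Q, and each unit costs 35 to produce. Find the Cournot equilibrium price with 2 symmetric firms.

P = 60

With 2 symmetric Cournot firms, each firm's FOC gives 110 − 3q = 35, so q = 25, Q = 2·25 = 50, and P = 60.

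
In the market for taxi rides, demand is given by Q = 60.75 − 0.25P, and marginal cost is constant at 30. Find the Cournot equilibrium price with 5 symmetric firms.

P = 65.5

Inverting demand: P = 243 − 4Q.
With 5 symmetric Cournot firms, each firm's FOC gives 243 − 24q = 30, so q = 8.875, Q = 5·8.875 = 44.375, and P = 65.5.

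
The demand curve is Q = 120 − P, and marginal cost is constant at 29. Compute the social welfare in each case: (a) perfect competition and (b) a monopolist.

Competition: TS = 4140.5; Monopoly: TS = 3105.375

Inverting demand: P = 120 − Q.
Competitive firms price at marginal cost: P = 29, giving Q = 91.
CS = ½·(120 − 29)·91 = 4140.5; PS = (29 − 29)·91 = 0; TS = 4140.5.
A monopolist chooses Q where MR = MC. MR = 120 − 2Q; setting this equal to 29 gives Q = 45.5 and P = 74.5.
CS = ½·(120 − 74.5)·45.5 = 1035.125; PS = (74.5 − 29)·45.5 = 2070.25; TS = 3105.375.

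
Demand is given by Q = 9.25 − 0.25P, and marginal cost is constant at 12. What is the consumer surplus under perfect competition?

Inverting demand: P = 37 − 4Q.
Under competition P = MC = 12, so Q = (37 − 12)/4 = 6.25.
CS = ½·(37 − 12)·6.25 = 78.125.

CS = 78.125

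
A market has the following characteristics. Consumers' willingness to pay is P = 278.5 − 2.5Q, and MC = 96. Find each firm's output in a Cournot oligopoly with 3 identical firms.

q_i = 18.25

With 3 symmetric Cournot firms, each firm's FOC gives 278.5 − 10q = 96, so q = 18.25, Q = 3·18.25 = 54.75, and P = 141.625.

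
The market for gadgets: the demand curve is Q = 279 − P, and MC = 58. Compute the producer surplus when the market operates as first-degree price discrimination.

Inverting demand: P = 279 − Q.
With perfect price discrimination, output is the efficient level Q = 221 (where demand meets MC), but every buyer pays their willingness to pay: CS = 0 and PS = total surplus.
PS = ½·(279 − 58)·221 = 24420.5.

PS = 24420.5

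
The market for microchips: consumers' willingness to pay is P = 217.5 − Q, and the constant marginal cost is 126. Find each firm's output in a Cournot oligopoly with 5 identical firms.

q_i = 15.25

With 5 symmetric Cournot firms, each firm's FOC gives 217.5 − 6q = 126, so q = 15.25, Q = 5·15.25 = 76.25, and P = 141.25.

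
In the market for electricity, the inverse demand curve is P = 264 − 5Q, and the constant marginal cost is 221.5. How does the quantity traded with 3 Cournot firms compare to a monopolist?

Cournot: Q = 6.375; Monopoly: Q = 4.25

In a 3-firm Cournot equilibrium, symmetry and the first-order condition give q = (264 − 221.5)/(20) = 2.125. So Q = 6.375 and P = 232.125.
The monopolist equates marginal revenue to marginal cost: 264 − 10Q = 221.5, so Q = 4.25. From demand, P = 242.75.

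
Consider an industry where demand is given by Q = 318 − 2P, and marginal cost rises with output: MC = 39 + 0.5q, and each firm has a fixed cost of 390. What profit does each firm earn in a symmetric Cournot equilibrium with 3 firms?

π_i = 1338

Inverting demand: P = 159 − 0.5Q.
In a 3-firm Cournot equilibrium, symmetry and the first-order condition give q = (159 − 39)/(2.5) = 48. So Q = 144 and P = 87.
Each firm's profit = 87·48 − (39·48 + ½·0.5·48²) − 390 = 1338.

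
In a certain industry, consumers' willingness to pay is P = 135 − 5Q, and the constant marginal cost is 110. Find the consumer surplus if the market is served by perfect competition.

Under competition P = MC = 110, so Q = (135 − 110)/5 = 5.
CS = ½·(135 − 110)·5 = 62.5.

CS = 62.5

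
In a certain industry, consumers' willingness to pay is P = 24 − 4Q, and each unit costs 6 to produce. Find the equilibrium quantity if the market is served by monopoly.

The monopolist equates marginal revenue to marginal cost: 24 − 8Q = 6, so Q = 2.25. From demand, P = 15.

Q = 2.25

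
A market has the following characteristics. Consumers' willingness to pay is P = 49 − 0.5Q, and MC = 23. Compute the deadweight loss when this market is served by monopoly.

Under competition P = MC = 23, so Q = (49 − 23)/0.5 = 52.
The monopolist equates marginal revenue to marginal cost: 49 − Q = 23, so Q = 26. From demand, P = 36.
DWL is the triangle between Q = 26 and Q = 52: ½·(52 − 26)·(36 − 23) = 169.

DWL = 169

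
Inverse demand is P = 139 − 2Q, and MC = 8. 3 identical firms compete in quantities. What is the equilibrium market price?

P = 40.75

With 3 symmetric Cournot firms, each firm's FOC gives 139 − 8q = 8, so q = 16.375, Q = 3·16.375 = 49.125, and P = 40.75.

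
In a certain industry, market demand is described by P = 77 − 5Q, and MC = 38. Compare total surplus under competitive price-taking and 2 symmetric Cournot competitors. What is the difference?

TS falls by 16.9

Under competition P = MC = 38, so Q = (77 − 38)/5 = 7.8.
CS = ½·(77 − 38)·7.8 = 152.1; PS = (38 − 38)·7.8 = 0; TS = 152.1.
With 2 symmetric Cournot firms, each firm's FOC gives 77 − 15q = 38, so q = 2.6, Q = 2·2.6 = 5.2, and P = 51.
CS = ½·(77 − 51)·5.2 = 67.6; PS = (51 − 38)·5.2 = 67.6; TS = 135.2.
Change in total surplus: 135.2 − 152.1 = −16.9.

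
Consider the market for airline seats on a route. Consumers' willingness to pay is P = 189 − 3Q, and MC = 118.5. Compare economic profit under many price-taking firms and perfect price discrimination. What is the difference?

π rises by 828.375

Perfect competition: P = MC = 118.5, so 189 − 3Q = 118.5 and Q = 23.5.
Profit = (118.5 − 118.5)·23.5 = 0.
A perfectly discriminating monopolist sells every unit with P(Q) ≥ MC(Q), so output equals the competitive quantity Q = 23.5. Each buyer pays their reservation price, so CS = 0 and the firm captures all surplus.
PS equals the full surplus area, 828.375. Profit = 828.375 = 828.375.
Change in economic profit: 828.375 − 0 = 828.375.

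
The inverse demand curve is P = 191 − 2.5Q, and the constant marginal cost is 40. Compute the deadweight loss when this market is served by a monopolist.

Perfect competition: P = MC = 40, so 191 − 2.5Q = 40 and Q = 60.4.
Monopoly sets MR = MC: 191 − 5Q = 40 ⇒ Q = 30.2, P = 191 − 2.5·30.2 = 115.5.
DWL is the triangle between Q = 30.2 and Q = 60.4: ½·(60.4 − 30.2)·(115.5 − 40) = 1140.05.

DWL = 1140.05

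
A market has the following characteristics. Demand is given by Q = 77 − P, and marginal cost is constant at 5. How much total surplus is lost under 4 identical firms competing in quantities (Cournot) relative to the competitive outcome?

Inverting demand: P = 77 − Q.
Competitive firms price at marginal cost: P = 5, giving Q = 72.
Cournot with 4 identical firms: the symmetric best-response condition is 77 − 5q = 5. Each firm produces q = 14.4, total output Q = 57.6, price P = 19.4.
DWL is the triangle between Q = 57.6 and Q = 72: ½·(72 − 57.6)·(19.4 − 5) = 103.68.

DWL = 103.68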